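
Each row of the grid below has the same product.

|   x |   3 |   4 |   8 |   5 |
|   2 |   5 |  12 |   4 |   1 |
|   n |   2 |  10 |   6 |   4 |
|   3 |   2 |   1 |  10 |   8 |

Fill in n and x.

n = 1, x = 1

Rows 2 and 4 each multiply to 480, so every row has product 480.
Row 3: 2×10×6×4 = 480, so the missing entry is 480 ÷ 480 = 1.
Row 1: 3×4×8×5 = 480, so the missing entry is 480 ÷ 480 = 1.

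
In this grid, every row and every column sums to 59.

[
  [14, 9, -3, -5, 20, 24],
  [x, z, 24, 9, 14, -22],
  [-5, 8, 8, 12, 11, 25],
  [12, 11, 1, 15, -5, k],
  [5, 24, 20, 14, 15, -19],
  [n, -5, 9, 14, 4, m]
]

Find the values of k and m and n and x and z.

Column 2 has 9 + 8 + 11 + 24 − 5 = 47; the blank must be 59 − 47 = 12.
Row 2 has 12 + 24 + 9 + 14 − 22 = 37; the blank must be 59 − 37 = 22.
Column 1 has 14 + 22 − 5 + 12 + 5 = 48; the blank must be 59 − 48 = 11.
Row 6 has 11 − 5 + 9 + 14 + 4 = 33; the blank must be 59 − 33 = 26.
Row 4 has 12 + 11 + 1 + 15 − 5 = 34; the blank must be 59 − 34 = 25.

k = 25, m = 26, n = 11, x = 22, z = 12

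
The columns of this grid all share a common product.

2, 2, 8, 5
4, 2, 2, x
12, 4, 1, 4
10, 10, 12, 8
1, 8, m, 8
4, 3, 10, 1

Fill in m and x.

m = 2, x = 3

Columns 1 and 2 each multiply to 3840, so every column has product 3840.
Column 3: 8×2×1×12×10 = 1920, so the missing entry is 3840 ÷ 1920 = 2.
Column 4: 5×4×8×8×1 = 1280, so the missing entry is 3840 ÷ 1280 = 3.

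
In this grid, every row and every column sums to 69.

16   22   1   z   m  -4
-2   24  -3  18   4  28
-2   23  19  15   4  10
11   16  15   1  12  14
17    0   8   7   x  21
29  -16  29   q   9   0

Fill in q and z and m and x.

q = 18, z = 10, m = 24, x = 16

Row 6: 29 − 16 + 29 + 9 + 0 = 51, so its missing entry is 69 − 51 = 18.
Column 4: 18 + 15 + 1 + 7 + 18 = 59, so its missing entry is 69 − 59 = 10.
Row 1: 16 + 22 + 1 + 10 − 4 = 45, so its missing entry is 69 − 45 = 24.
Row 5: 17 + 0 + 8 + 7 + 21 = 53, so its missing entry is 69 − 53 = 16.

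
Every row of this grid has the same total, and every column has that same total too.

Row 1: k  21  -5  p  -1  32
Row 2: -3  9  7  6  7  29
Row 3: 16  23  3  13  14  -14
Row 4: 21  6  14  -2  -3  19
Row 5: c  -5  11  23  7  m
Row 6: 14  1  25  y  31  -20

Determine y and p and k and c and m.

Rows 2 and 3 both sum to 55, so that's the common total.
Column 6: 32 + 29 − 14 + 19 − 20 = 46, so its missing entry is 55 − 46 = 9.
Row 5: -5 + 11 + 23 + 7 + 9 = 45, so its missing entry is 55 − 45 = 10.
Column 1: -3 + 16 + 21 + 10 + 14 = 58, so its missing entry is 55 − 58 = -3.
Row 1: -3 + 21 − 5 − 1 + 32 = 44, so its missing entry is 55 − 44 = 11.
Row 6: 14 + 1 + 25 + 31 − 20 = 51, so its missing entry is 55 − 51 = 4.

y = 4, p = 11, k = -3, c = 10, m = 9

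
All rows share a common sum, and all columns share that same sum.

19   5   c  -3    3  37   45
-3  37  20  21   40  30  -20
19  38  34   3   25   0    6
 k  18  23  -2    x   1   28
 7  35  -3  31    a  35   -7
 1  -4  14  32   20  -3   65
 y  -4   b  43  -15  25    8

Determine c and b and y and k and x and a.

Rows 2 and 3 both sum to 125, so that's the common total.
Row 5: 7 + 35 − 3 + 31 + 35 − 7 = 98, so its missing entry is 125 − 98 = 27.
Column 5: 3 + 40 + 25 + 27 + 20 − 15 = 100, so its missing entry is 125 − 100 = 25.
Row 4: 18 + 23 − 2 + 25 + 1 + 28 = 93, so its missing entry is 125 − 93 = 32.
Row 1: 19 + 5 − 3 + 3 + 37 + 45 = 106, so its missing entry is 125 − 106 = 19.
Column 3: 19 + 20 + 34 + 23 − 3 + 14 = 107, so its missing entry is 125 − 107 = 18.
Row 7: -4 + 18 + 43 − 15 + 25 + 8 = 75, so its missing entry is 125 − 75 = 50.

c = 19, b = 18, y = 50, k = 32, x = 25, a = 27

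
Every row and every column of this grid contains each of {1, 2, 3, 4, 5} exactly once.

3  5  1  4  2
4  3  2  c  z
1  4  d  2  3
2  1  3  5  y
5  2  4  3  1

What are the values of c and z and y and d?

c = 1, z = 5, y = 4, d = 5

Cell (2,4): column 4 already has {2, 3, 4, 5} → 1.
Cell (4,5): row 4 already has {1, 2, 3, 5} → 4.
Cell (2,5): row 2 already has {1, 2, 3, 4} → 5.
For row 3, column 3: row 3 already has {1, 2, 3, 4}; that leaves 5.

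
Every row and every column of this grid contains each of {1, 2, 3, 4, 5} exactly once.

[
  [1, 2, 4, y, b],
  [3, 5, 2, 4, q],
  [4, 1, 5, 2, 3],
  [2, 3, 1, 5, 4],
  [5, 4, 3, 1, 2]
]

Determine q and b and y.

q = 1, b = 5, y = 3

Cell (1,4): column 4 already has {1, 2, 4, 5} → 3.
Cell (1,5): row 1 already has {1, 2, 3, 4} → 5.
At (row 2, col 5): row 2 already has {2, 3, 4, 5}, so the value is 1.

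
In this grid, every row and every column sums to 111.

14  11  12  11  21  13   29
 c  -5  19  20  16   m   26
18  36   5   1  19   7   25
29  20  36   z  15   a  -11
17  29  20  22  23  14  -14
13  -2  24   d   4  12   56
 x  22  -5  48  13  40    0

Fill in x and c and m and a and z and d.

Row 6 has 13 − 2 + 24 + 4 + 12 + 56 = 107; the blank must be 111 − 107 = 4.
Column 4 has 11 + 20 + 1 + 22 + 4 + 48 = 106; the blank must be 111 − 106 = 5.
Row 7 has 22 − 5 + 48 + 13 + 40 + 0 = 118; the blank must be 111 − 118 = -7.
Column 1 has 14 + 18 + 29 + 17 + 13 − 7 = 84; the blank must be 111 − 84 = 27.
Row 2 has 27 − 5 + 19 + 20 + 16 + 26 = 103; the blank must be 111 − 103 = 8.
Row 4 has 29 + 20 + 36 + 5 + 15 − 11 = 94; the blank must be 111 − 94 = 17.

x = -7, c = 27, m = 8, a = 17, z = 5, d = 4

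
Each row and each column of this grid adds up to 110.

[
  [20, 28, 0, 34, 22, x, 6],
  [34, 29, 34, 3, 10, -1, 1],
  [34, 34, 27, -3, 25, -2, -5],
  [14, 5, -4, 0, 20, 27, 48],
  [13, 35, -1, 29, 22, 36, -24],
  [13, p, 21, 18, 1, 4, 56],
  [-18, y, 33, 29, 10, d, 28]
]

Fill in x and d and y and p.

Row 6 has 13 + 21 + 18 + 1 + 4 + 56 = 113; the blank must be 110 − 113 = -3.
Column 2 has 28 + 29 + 34 + 5 + 35 − 3 = 128; the blank must be 110 − 128 = -18.
Row 7 has -18 − 18 + 33 + 29 + 10 + 28 = 64; the blank must be 110 − 64 = 46.
Row 1 has 20 + 28 + 0 + 34 + 22 + 6 = 110; the blank must be 110 − 110 = 0.

x = 0, d = 46, y = -18, p = -3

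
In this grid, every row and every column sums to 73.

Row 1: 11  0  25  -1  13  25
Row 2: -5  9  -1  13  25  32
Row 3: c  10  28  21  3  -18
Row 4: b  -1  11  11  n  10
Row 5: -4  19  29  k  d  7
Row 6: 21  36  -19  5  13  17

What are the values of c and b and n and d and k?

c = 29, b = 21, n = 21, d = -2, k = 24

Column 4 has -1 + 13 + 21 + 11 + 5 = 49; the blank must be 73 − 49 = 24.
Row 5 has -4 + 19 + 29 + 24 + 7 = 75; the blank must be 73 − 75 = -2.
Column 5 has 13 + 25 + 3 − 2 + 13 = 52; the blank must be 73 − 52 = 21.
Row 3 has 10 + 28 + 21 + 3 − 18 = 44; the blank must be 73 − 44 = 29.
Row 4 has -1 + 11 + 11 + 21 + 10 = 52; the blank must be 73 − 52 = 21.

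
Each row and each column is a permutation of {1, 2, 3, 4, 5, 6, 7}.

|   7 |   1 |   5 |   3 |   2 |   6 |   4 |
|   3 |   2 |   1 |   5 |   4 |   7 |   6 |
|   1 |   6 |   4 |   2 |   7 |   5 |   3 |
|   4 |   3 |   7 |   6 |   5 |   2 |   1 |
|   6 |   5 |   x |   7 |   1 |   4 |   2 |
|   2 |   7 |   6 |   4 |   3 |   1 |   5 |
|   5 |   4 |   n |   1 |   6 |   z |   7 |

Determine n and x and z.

Cell (5,3): row 5 already has {1, 2, 4, 5, 6, 7} → 3.
Cell (7,3): column 3 already has {1, 3, 4, 5, 6, 7} → 2.
Cell (7,6): row 7 already has {1, 2, 4, 5, 6, 7} → 3.

n = 2, x = 3, z = 3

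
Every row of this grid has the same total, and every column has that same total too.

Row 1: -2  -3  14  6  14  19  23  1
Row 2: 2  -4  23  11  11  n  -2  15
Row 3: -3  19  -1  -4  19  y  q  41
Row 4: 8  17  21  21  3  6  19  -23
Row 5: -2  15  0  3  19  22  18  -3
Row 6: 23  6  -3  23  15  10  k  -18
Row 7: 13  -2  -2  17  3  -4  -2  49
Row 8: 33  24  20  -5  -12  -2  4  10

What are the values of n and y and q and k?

n = 16, y = 5, q = -4, k = 16

Rows 1 and 4 both sum to 72, so that's the common total.
The known cells in row 6 total 56, leaving 72 − 56 = 16 for the blank.
The known cells in column 7 total 76, leaving 72 − 76 = -4 for the blank.
The known cells in row 3 total 67, leaving 72 − 67 = 5 for the blank.
The known cells in row 2 total 56, leaving 72 − 56 = 16 for the blank.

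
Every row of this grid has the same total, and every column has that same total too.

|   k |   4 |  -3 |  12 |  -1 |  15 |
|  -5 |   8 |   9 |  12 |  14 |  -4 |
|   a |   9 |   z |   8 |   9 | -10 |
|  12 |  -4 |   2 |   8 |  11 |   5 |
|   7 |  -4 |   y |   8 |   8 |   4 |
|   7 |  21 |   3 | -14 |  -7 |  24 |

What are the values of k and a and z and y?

k = 7, a = 6, z = 12, y = 11

Rows 2 and 4 both sum to 34, so that's the common total.
Row 5 has 7 − 4 + 8 + 8 + 4 = 23; the blank must be 34 − 23 = 11.
Column 3 has -3 + 9 + 2 + 11 + 3 = 22; the blank must be 34 − 22 = 12.
Row 3 has 9 + 12 + 8 + 9 − 10 = 28; the blank must be 34 − 28 = 6.
Row 1 has 4 − 3 + 12 − 1 + 15 = 27; the blank must be 34 − 27 = 7.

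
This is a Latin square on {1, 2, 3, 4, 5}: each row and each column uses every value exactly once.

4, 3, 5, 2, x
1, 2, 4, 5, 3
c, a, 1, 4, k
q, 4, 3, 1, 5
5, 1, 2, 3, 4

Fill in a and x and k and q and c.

Cell (1,5): row 1 already has {2, 3, 4, 5} → 1.
At (row 3, col 5): column 5 already has {1, 3, 4, 5}, so the value is 2.
For row 3, column 2: column 2 already has {1, 2, 3, 4}; that leaves 5.
For row 3, column 1: row 3 already has {1, 2, 4, 5}; that leaves 3.
At (row 4, col 1): row 4 already has {1, 3, 4, 5}, so the value is 2.

a = 5, x = 1, k = 2, q = 2, c = 3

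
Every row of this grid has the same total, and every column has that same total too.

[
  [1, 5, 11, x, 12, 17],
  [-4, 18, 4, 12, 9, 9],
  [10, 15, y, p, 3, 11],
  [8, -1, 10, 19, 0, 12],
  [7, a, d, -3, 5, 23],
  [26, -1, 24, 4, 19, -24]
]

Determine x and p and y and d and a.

x = 2, p = 14, y = -5, d = 4, a = 12

Rows 2 and 4 both sum to 48, so that's the common total.
Row 1: 1 + 5 + 11 + 12 + 17 = 46, so its missing entry is 48 − 46 = 2.
Column 4: 2 + 12 + 19 − 3 + 4 = 34, so its missing entry is 48 − 34 = 14.
Row 3: 10 + 15 + 14 + 3 + 11 = 53, so its missing entry is 48 − 53 = -5.
Column 3: 11 + 4 − 5 + 10 + 24 = 44, so its missing entry is 48 − 44 = 4.
Row 5: 7 + 4 − 3 + 5 + 23 = 36, so its missing entry is 48 − 36 = 12.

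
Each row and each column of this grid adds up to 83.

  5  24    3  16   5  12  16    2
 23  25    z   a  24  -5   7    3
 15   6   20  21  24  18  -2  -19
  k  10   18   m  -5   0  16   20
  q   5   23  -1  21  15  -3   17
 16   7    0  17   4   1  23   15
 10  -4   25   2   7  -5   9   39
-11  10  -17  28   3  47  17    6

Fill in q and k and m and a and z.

Column 3 has 3 + 20 + 18 + 23 + 0 + 25 − 17 = 72; the blank must be 83 − 72 = 11.
Row 5 has 5 + 23 − 1 + 21 + 15 − 3 + 17 = 77; the blank must be 83 − 77 = 6.
Column 1 has 5 + 23 + 15 + 6 + 16 + 10 − 11 = 64; the blank must be 83 − 64 = 19.
Row 4 has 19 + 10 + 18 − 5 + 0 + 16 + 20 = 78; the blank must be 83 − 78 = 5.
Row 2 has 23 + 25 + 11 + 24 − 5 + 7 + 3 = 88; the blank must be 83 − 88 = -5.

q = 6, k = 19, m = 5, a = -5, z = 11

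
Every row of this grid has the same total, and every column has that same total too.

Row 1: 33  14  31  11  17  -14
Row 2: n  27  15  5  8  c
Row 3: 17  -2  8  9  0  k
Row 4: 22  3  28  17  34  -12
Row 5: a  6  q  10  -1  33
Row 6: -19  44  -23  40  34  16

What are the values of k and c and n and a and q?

k = 60, c = 9, n = 28, a = 11, q = 33

Rows 1 and 4 both sum to 92, so that's the common total.
The known cells in column 3 total 59, leaving 92 − 59 = 33 for the blank.
The known cells in row 5 total 81, leaving 92 − 81 = 11 for the blank.
The known cells in column 1 total 64, leaving 92 − 64 = 28 for the blank.
The known cells in row 2 total 83, leaving 92 − 83 = 9 for the blank.
The known cells in row 3 total 32, leaving 92 − 32 = 60 for the blank.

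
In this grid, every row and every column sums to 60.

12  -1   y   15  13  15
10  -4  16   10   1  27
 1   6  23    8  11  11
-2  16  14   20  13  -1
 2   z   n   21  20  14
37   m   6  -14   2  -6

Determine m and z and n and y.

The known cells in row 1 total 54, leaving 60 − 54 = 6 for the blank.
The known cells in row 6 total 25, leaving 60 − 25 = 35 for the blank.
The known cells in column 2 total 52, leaving 60 − 52 = 8 for the blank.
The known cells in row 5 total 65, leaving 60 − 65 = -5 for the blank.

m = 35, z = 8, n = -5, y = 6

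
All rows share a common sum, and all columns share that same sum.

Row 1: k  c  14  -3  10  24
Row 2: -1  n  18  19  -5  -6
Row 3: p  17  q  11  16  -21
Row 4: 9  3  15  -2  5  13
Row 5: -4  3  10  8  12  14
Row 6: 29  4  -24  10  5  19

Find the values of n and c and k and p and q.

Rows 4 and 5 both sum to 43, so that's the common total.
Row 2: -1 + 18 + 19 − 5 − 6 = 25, so its missing entry is 43 − 25 = 18.
Column 2: 18 + 17 + 3 + 3 + 4 = 45, so its missing entry is 43 − 45 = -2.
Row 1: -2 + 14 − 3 + 10 + 24 = 43, so its missing entry is 43 − 43 = 0.
Column 1: 0 − 1 + 9 − 4 + 29 = 33, so its missing entry is 43 − 33 = 10.
Row 3: 10 + 17 + 11 + 16 − 21 = 33, so its missing entry is 43 − 33 = 10.

n = 18, c = -2, k = 0, p = 10, q = 10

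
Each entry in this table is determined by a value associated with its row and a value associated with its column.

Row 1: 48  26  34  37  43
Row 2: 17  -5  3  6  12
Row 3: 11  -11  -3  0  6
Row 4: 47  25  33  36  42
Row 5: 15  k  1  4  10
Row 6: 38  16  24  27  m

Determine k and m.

k = -7, m = 33

The difference between any two rows is the same in every column — this is an addition table with the headers hidden.
Row 5 minus row 1 is 15 − 48 = -33, so its entry in column 2 is 26 + (-33) = -7.
Row 6 minus row 1 is 38 − 48 = -10, so its entry in column 5 is 43 + (-10) = 33.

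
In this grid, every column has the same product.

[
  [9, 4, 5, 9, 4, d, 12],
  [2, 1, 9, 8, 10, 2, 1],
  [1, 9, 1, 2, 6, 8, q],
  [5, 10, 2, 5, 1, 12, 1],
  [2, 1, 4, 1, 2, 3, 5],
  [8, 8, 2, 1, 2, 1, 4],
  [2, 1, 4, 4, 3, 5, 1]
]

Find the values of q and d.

q = 12, d = 1

Columns 1 and 2 each multiply to 2880, so every column has product 2880.
Column 7: 12×1×1×5×4×1 = 240, so the missing entry is 2880 ÷ 240 = 12.
Column 6: 2×8×12×3×1×5 = 2880, so the missing entry is 2880 ÷ 2880 = 1.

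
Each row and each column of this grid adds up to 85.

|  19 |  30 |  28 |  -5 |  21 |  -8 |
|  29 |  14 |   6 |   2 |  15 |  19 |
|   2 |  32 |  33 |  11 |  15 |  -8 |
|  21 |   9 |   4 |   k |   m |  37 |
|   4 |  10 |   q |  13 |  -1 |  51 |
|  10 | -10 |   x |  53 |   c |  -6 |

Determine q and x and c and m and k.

Row 5 has 4 + 10 + 13 − 1 + 51 = 77; the blank must be 85 − 77 = 8.
Column 4 has -5 + 2 + 11 + 13 + 53 = 74; the blank must be 85 − 74 = 11.
Row 4 has 21 + 9 + 4 + 11 + 37 = 82; the blank must be 85 − 82 = 3.
Column 5 has 21 + 15 + 15 + 3 − 1 = 53; the blank must be 85 − 53 = 32.
Row 6 has 10 − 10 + 53 + 32 − 6 = 79; the blank must be 85 − 79 = 6.

q = 8, x = 6, c = 32, m = 3, k = 11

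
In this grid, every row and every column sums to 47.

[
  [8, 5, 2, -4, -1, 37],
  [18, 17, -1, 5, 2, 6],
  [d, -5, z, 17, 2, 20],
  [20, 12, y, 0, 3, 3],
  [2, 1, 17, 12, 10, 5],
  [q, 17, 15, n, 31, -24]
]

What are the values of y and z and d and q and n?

y = 9, z = 5, d = 8, q = -9, n = 17

The known cells in column 4 total 30, leaving 47 − 30 = 17 for the blank.
The known cells in row 6 total 56, leaving 47 − 56 = -9 for the blank.
The known cells in column 1 total 39, leaving 47 − 39 = 8 for the blank.
The known cells in row 3 total 42, leaving 47 − 42 = 5 for the blank.
The known cells in row 4 total 38, leaving 47 − 38 = 9 for the blank.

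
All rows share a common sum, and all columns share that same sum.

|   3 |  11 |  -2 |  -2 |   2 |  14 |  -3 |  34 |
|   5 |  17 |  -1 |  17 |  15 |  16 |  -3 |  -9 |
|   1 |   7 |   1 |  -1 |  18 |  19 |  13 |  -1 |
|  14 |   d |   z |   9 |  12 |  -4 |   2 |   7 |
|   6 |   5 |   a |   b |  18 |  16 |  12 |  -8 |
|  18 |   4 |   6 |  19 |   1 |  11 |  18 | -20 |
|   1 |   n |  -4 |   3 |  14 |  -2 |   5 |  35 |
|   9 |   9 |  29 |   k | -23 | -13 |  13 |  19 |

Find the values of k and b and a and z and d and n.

k = 14, b = -2, a = 10, z = 18, d = -1, n = 5

Rows 1 and 2 both sum to 57, so that's the common total.
Row 7: 1 − 4 + 3 + 14 − 2 + 5 + 35 = 52, so its missing entry is 57 − 52 = 5.
Column 2: 11 + 17 + 7 + 5 + 4 + 5 + 9 = 58, so its missing entry is 57 − 58 = -1.
Row 8: 9 + 9 + 29 − 23 − 13 + 13 + 19 = 43, so its missing entry is 57 − 43 = 14.
Column 4: -2 + 17 − 1 + 9 + 19 + 3 + 14 = 59, so its missing entry is 57 − 59 = -2.
Row 5: 6 + 5 − 2 + 18 + 16 + 12 − 8 = 47, so its missing entry is 57 − 47 = 10.
Row 4: 14 − 1 + 9 + 12 − 4 + 2 + 7 = 39, so its missing entry is 57 − 39 = 18.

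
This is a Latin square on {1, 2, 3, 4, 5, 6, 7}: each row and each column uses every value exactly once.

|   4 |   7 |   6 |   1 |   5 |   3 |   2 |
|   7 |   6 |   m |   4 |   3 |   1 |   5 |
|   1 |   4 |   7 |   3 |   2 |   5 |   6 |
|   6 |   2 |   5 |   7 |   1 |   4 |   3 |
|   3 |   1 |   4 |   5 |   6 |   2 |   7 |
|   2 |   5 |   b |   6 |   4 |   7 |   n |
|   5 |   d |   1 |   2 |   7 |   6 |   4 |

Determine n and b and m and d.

At (row 7, col 2): row 7 already has {1, 2, 4, 5, 6, 7}, so the value is 3.
Cell (2,3): row 2 already has {1, 3, 4, 5, 6, 7} → 2.
For row 6, column 7: column 7 already has {2, 3, 4, 5, 6, 7}; that leaves 1.
For row 6, column 3: row 6 already has {1, 2, 4, 5, 6, 7}; that leaves 3.

n = 1, b = 3, m = 2, d = 3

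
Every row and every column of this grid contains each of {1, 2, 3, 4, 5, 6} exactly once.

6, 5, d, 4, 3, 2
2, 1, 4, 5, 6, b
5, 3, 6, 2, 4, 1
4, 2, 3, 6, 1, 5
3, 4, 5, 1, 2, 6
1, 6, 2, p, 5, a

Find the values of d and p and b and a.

Cell (6,4): column 4 already has {1, 2, 4, 5, 6} → 3.
For row 1, column 3: row 1 already has {2, 3, 4, 5, 6}; that leaves 1.
For row 6, column 6: row 6 already has {1, 2, 3, 5, 6}; that leaves 4.
For row 2, column 6: row 2 already has {1, 2, 4, 5, 6}; that leaves 3.

d = 1, p = 3, b = 3, a = 4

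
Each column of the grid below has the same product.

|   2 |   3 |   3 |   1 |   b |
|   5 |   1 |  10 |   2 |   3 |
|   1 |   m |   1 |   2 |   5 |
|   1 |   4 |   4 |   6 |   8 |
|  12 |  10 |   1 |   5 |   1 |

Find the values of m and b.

m = 1, b = 1

Columns 1 and 4 each multiply to 120, so every column has product 120.
Column 2: 3×1×4×10 = 120, so the missing entry is 120 ÷ 120 = 1.
Column 5: 3×5×8×1 = 120, so the missing entry is 120 ÷ 120 = 1.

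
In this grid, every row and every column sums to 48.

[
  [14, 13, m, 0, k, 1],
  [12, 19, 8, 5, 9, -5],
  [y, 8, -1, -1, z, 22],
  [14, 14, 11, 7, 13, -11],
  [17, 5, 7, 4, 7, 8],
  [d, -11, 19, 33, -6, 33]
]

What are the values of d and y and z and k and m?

d = -20, y = 11, z = 9, k = 16, m = 4

Column 3: 8 − 1 + 11 + 7 + 19 = 44, so its missing entry is 48 − 44 = 4.
Row 1: 14 + 13 + 4 + 0 + 1 = 32, so its missing entry is 48 − 32 = 16.
Column 5: 16 + 9 + 13 + 7 − 6 = 39, so its missing entry is 48 − 39 = 9.
Row 3: 8 − 1 − 1 + 9 + 22 = 37, so its missing entry is 48 − 37 = 11.
Row 6: -11 + 19 + 33 − 6 + 33 = 68, so its missing entry is 48 − 68 = -20.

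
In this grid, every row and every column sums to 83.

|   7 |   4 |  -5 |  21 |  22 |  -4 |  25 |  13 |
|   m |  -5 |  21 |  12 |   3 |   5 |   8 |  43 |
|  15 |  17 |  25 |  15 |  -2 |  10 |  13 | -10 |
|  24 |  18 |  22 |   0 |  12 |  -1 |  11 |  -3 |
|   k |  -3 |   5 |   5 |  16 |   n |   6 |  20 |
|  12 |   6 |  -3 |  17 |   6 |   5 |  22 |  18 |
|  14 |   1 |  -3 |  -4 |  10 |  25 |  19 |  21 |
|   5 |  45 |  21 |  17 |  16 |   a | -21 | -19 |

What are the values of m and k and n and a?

Row 2: -5 + 21 + 12 + 3 + 5 + 8 + 43 = 87, so its missing entry is 83 − 87 = -4.
Column 1: 7 − 4 + 15 + 24 + 12 + 14 + 5 = 73, so its missing entry is 83 − 73 = 10.
Row 5: 10 − 3 + 5 + 5 + 16 + 6 + 20 = 59, so its missing entry is 83 − 59 = 24.
Row 8: 5 + 45 + 21 + 17 + 16 − 21 − 19 = 64, so its missing entry is 83 − 64 = 19.

m = -4, k = 10, n = 24, a = 19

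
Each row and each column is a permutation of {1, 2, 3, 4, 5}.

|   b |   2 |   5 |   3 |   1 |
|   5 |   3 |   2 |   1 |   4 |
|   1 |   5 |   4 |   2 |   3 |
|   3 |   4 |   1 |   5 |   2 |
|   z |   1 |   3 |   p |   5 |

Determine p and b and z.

Cell (1,1): row 1 already has {1, 2, 3, 5} → 4.
For row 5, column 1: column 1 already has {1, 3, 4, 5}; that leaves 2.
At (row 5, col 4): row 5 already has {1, 2, 3, 5}, so the value is 4.

p = 4, b = 4, z = 2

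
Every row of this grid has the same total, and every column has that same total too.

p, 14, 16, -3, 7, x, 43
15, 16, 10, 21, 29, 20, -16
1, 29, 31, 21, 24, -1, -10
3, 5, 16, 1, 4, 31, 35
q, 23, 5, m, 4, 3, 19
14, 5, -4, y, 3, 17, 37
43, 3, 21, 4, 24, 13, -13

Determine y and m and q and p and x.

Rows 2 and 3 both sum to 95, so that's the common total.
Column 6: 20 − 1 + 31 + 3 + 17 + 13 = 83, so its missing entry is 95 − 83 = 12.
Row 1: 14 + 16 − 3 + 7 + 12 + 43 = 89, so its missing entry is 95 − 89 = 6.
Column 1: 6 + 15 + 1 + 3 + 14 + 43 = 82, so its missing entry is 95 − 82 = 13.
Row 5: 13 + 23 + 5 + 4 + 3 + 19 = 67, so its missing entry is 95 − 67 = 28.
Row 6: 14 + 5 − 4 + 3 + 17 + 37 = 72, so its missing entry is 95 − 72 = 23.

y = 23, m = 28, q = 13, p = 6, x = 12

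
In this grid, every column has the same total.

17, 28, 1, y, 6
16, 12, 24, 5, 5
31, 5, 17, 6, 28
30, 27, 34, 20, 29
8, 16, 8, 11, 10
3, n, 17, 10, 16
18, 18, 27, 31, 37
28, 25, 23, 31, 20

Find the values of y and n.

Columns 1 and 3 both add up to 151, so every column sums to 151.
Column 4: 5 + 6 + 20 + 11 + 10 + 31 + 31 = 114, so the missing entry is 151 − 114 = 37.
Column 2: 28 + 12 + 5 + 27 + 16 + 18 + 25 = 131, so the missing entry is 151 − 131 = 20.

y = 37, n = 20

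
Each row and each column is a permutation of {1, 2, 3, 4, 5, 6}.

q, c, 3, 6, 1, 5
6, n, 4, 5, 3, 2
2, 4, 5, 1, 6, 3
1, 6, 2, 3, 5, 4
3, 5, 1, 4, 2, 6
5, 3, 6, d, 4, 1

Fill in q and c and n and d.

q = 4, c = 2, n = 1, d = 2

Cell (6,4): row 6 already has {1, 3, 4, 5, 6} → 2.
For row 2, column 2: row 2 already has {2, 3, 4, 5, 6}; that leaves 1.
For row 1, column 2: column 2 already has {1, 3, 4, 5, 6}; that leaves 2.
For row 1, column 1: row 1 already has {1, 2, 3, 5, 6}; that leaves 4.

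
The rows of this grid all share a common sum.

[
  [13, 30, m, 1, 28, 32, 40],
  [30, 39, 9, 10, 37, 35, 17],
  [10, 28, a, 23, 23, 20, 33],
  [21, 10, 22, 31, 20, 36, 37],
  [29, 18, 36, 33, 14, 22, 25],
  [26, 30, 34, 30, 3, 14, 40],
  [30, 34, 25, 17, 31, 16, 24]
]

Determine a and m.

Row 2 sums to 177 and so does row 6; that's the common total.
In row 3 the known cells total 137, leaving 177 − 137 = 40.
In row 1 the known cells total 144, leaving 177 − 144 = 33.

a = 40, m = 33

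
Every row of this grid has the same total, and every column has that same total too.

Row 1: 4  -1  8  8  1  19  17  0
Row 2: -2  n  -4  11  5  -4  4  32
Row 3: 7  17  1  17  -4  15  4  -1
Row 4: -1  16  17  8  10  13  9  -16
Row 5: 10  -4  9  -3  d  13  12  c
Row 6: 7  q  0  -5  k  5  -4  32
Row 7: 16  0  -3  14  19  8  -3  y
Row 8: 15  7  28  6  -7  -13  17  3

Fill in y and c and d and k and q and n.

y = 5, c = 1, d = 18, k = 14, q = 7, n = 14

Rows 1 and 3 both sum to 56, so that's the common total.
Row 2: -2 − 4 + 11 + 5 − 4 + 4 + 32 = 42, so its missing entry is 56 − 42 = 14.
Column 2: -1 + 14 + 17 + 16 − 4 + 0 + 7 = 49, so its missing entry is 56 − 49 = 7.
Row 6: 7 + 7 + 0 − 5 + 5 − 4 + 32 = 42, so its missing entry is 56 − 42 = 14.
Column 5: 1 + 5 − 4 + 10 + 14 + 19 − 7 = 38, so its missing entry is 56 − 38 = 18.
Row 7: 16 + 0 − 3 + 14 + 19 + 8 − 3 = 51, so its missing entry is 56 − 51 = 5.
Row 5: 10 − 4 + 9 − 3 + 18 + 13 + 12 = 55, so its missing entry is 56 − 55 = 1.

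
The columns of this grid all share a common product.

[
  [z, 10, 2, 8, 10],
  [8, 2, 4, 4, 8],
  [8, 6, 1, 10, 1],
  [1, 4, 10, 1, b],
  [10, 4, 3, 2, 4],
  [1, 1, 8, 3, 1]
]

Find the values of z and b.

z = 3, b = 6

Columns 2 and 4 each multiply to 1920, so every column has product 1920.
Column 1: 8×8×1×10×1 = 640, so the missing entry is 1920 ÷ 640 = 3.
Column 5: 10×8×1×4×1 = 320, so the missing entry is 1920 ÷ 320 = 6.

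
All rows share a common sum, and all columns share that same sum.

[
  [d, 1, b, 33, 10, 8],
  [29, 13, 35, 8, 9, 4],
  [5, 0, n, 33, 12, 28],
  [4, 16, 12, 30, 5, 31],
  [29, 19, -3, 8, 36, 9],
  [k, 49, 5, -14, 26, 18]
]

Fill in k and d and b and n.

Rows 2 and 4 both sum to 98, so that's the common total.
Row 3 has 5 + 0 + 33 + 12 + 28 = 78; the blank must be 98 − 78 = 20.
Column 3 has 35 + 20 + 12 − 3 + 5 = 69; the blank must be 98 − 69 = 29.
Row 6 has 49 + 5 − 14 + 26 + 18 = 84; the blank must be 98 − 84 = 14.
Row 1 has 1 + 29 + 33 + 10 + 8 = 81; the blank must be 98 − 81 = 17.

k = 14, d = 17, b = 29, n = 20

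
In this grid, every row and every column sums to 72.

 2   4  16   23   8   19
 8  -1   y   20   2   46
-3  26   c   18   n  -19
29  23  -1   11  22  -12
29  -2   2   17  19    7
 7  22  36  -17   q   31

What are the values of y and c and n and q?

y = -3, c = 22, n = 28, q = -7

The known cells in row 2 total 75, leaving 72 − 75 = -3 for the blank.
The known cells in row 6 total 79, leaving 72 − 79 = -7 for the blank.
The known cells in column 5 total 44, leaving 72 − 44 = 28 for the blank.
The known cells in row 3 total 50, leaving 72 − 50 = 22 for the blank.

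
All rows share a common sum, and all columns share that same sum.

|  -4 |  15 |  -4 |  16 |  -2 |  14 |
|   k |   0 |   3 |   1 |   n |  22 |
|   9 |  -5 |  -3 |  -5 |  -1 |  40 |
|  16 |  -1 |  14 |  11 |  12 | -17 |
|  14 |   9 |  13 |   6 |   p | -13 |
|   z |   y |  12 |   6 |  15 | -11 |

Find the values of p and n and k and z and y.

Rows 1 and 3 both sum to 35, so that's the common total.
Row 5 has 14 + 9 + 13 + 6 − 13 = 29; the blank must be 35 − 29 = 6.
Column 2 has 15 + 0 − 5 − 1 + 9 = 18; the blank must be 35 − 18 = 17.
Column 5 has -2 − 1 + 12 + 6 + 15 = 30; the blank must be 35 − 30 = 5.
Row 6 has 17 + 12 + 6 + 15 − 11 = 39; the blank must be 35 − 39 = -4.
Row 2 has 0 + 3 + 1 + 5 + 22 = 31; the blank must be 35 − 31 = 4.

p = 6, n = 5, k = 4, z = -4, y = 17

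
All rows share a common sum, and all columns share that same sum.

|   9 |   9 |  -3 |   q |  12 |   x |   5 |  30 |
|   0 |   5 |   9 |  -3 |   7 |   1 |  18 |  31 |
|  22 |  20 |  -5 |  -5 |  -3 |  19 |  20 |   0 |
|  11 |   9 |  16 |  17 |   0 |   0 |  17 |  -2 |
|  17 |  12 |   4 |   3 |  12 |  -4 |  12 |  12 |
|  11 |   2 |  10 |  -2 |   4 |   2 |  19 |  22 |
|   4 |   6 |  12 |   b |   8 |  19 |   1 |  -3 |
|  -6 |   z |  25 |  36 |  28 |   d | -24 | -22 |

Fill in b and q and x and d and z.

Rows 2 and 3 both sum to 68, so that's the common total.
The known cells in column 2 total 63, leaving 68 − 63 = 5 for the blank.
The known cells in row 8 total 42, leaving 68 − 42 = 26 for the blank.
The known cells in column 6 total 63, leaving 68 − 63 = 5 for the blank.
The known cells in row 1 total 67, leaving 68 − 67 = 1 for the blank.
The known cells in row 7 total 47, leaving 68 − 47 = 21 for the blank.

b = 21, q = 1, x = 5, d = 26, z = 5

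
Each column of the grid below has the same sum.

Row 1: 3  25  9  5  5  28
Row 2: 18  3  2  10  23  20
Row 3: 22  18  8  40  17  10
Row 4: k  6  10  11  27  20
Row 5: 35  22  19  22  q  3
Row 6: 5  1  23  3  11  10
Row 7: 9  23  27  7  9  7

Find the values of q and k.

The complete columns each total 98.
Column 5 is missing 98 − 92 = 6 (since 5 + 23 + 17 + 27 + 11 + 9 = 92).
Column 1 is missing 98 − 92 = 6 (since 3 + 18 + 22 + 35 + 5 + 9 = 92).

q = 6, k = 6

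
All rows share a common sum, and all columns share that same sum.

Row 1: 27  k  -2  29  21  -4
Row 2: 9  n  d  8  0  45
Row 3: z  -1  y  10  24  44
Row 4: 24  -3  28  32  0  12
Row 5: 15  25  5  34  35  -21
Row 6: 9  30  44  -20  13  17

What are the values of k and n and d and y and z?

k = 22, n = 20, d = 11, y = 7, z = 9

Rows 4 and 5 both sum to 93, so that's the common total.
Row 1 has 27 − 2 + 29 + 21 − 4 = 71; the blank must be 93 − 71 = 22.
Column 2 has 22 − 1 − 3 + 25 + 30 = 73; the blank must be 93 − 73 = 20.
Row 2 has 9 + 20 + 8 + 0 + 45 = 82; the blank must be 93 − 82 = 11.
Column 1 has 27 + 9 + 24 + 15 + 9 = 84; the blank must be 93 − 84 = 9.
Row 3 has 9 − 1 + 10 + 24 + 44 = 86; the blank must be 93 − 86 = 7.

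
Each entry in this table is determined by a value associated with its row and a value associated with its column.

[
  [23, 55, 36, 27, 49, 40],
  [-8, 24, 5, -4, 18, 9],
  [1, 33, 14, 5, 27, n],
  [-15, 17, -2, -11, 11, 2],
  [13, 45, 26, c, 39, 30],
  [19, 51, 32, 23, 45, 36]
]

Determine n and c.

n = 18, c = 17

The difference between any two rows is the same in every column — this is an addition table with the headers hidden.
Row 3 minus row 1 is 33 − 55 = -22, so its entry in column 6 is 40 + (-22) = 18.
Row 5 minus row 1 is 45 − 55 = -10, so its entry in column 4 is 27 + (-10) = 17.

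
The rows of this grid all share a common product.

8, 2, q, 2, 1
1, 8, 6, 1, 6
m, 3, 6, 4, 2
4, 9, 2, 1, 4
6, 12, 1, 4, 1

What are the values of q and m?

Rows 4 and 5 each multiply to 288, so every row has product 288.
Row 1: 8×2×2×1 = 32, so the missing entry is 288 ÷ 32 = 9.
Row 3: 3×6×4×2 = 144, so the missing entry is 288 ÷ 144 = 2.

q = 9, m = 2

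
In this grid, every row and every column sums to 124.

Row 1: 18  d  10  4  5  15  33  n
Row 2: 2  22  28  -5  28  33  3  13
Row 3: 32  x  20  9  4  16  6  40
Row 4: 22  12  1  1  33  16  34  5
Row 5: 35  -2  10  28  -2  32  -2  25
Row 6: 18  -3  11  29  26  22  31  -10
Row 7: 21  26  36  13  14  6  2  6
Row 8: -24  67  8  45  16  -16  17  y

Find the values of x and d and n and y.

x = -3, d = 5, n = 34, y = 11

Row 3: 32 + 20 + 9 + 4 + 16 + 6 + 40 = 127, so its missing entry is 124 − 127 = -3.
Column 2: 22 − 3 + 12 − 2 − 3 + 26 + 67 = 119, so its missing entry is 124 − 119 = 5.
Row 1: 18 + 5 + 10 + 4 + 5 + 15 + 33 = 90, so its missing entry is 124 − 90 = 34.
Row 8: -24 + 67 + 8 + 45 + 16 − 16 + 17 = 113, so its missing entry is 124 − 113 = 11.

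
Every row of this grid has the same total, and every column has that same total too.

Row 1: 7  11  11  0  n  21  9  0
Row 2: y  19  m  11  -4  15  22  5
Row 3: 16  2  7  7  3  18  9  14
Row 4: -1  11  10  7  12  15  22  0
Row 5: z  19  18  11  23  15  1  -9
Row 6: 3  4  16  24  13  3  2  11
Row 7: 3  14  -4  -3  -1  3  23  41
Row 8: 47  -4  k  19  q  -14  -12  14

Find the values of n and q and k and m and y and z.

Rows 3 and 4 both sum to 76, so that's the common total.
The known cells in row 1 total 59, leaving 76 − 59 = 17 for the blank.
The known cells in column 5 total 63, leaving 76 − 63 = 13 for the blank.
The known cells in row 5 total 78, leaving 76 − 78 = -2 for the blank.
The known cells in row 8 total 63, leaving 76 − 63 = 13 for the blank.
The known cells in column 3 total 71, leaving 76 − 71 = 5 for the blank.
The known cells in row 2 total 73, leaving 76 − 73 = 3 for the blank.

n = 17, q = 13, k = 13, m = 5, y = 3, z = -2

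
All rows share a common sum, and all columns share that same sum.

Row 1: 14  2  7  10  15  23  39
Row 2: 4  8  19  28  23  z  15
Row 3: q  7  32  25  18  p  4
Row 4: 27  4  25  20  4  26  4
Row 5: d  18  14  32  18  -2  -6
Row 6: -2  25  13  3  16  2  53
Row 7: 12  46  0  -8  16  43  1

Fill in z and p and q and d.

z = 13, p = 5, q = 19, d = 36

Rows 1 and 4 both sum to 110, so that's the common total.
Row 5: 18 + 14 + 32 + 18 − 2 − 6 = 74, so its missing entry is 110 − 74 = 36.
Column 1: 14 + 4 + 27 + 36 − 2 + 12 = 91, so its missing entry is 110 − 91 = 19.
Row 3: 19 + 7 + 32 + 25 + 18 + 4 = 105, so its missing entry is 110 − 105 = 5.
Row 2: 4 + 8 + 19 + 28 + 23 + 15 = 97, so its missing entry is 110 − 97 = 13.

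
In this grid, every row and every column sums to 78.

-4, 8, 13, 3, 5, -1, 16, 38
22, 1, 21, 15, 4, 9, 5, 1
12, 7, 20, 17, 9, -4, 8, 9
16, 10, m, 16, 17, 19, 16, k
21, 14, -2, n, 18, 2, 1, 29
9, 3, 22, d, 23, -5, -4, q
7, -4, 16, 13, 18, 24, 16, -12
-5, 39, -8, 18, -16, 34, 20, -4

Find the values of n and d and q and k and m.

The known cells in row 5 total 83, leaving 78 − 83 = -5 for the blank.
The known cells in column 4 total 77, leaving 78 − 77 = 1 for the blank.
The known cells in row 6 total 49, leaving 78 − 49 = 29 for the blank.
The known cells in column 8 total 90, leaving 78 − 90 = -12 for the blank.
The known cells in row 4 total 82, leaving 78 − 82 = -4 for the blank.

n = -5, d = 1, q = 29, k = -12, m = -4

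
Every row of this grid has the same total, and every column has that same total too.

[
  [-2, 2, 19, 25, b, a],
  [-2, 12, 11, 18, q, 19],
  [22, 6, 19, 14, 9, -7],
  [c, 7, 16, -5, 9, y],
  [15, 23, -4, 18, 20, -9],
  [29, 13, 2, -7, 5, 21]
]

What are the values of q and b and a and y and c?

Rows 3 and 5 both sum to 63, so that's the common total.
Row 2: -2 + 12 + 11 + 18 + 19 = 58, so its missing entry is 63 − 58 = 5.
Column 5: 5 + 9 + 9 + 20 + 5 = 48, so its missing entry is 63 − 48 = 15.
Column 1: -2 − 2 + 22 + 15 + 29 = 62, so its missing entry is 63 − 62 = 1.
Row 1: -2 + 2 + 19 + 25 + 15 = 59, so its missing entry is 63 − 59 = 4.
Row 4: 1 + 7 + 16 − 5 + 9 = 28, so its missing entry is 63 − 28 = 35.

q = 5, b = 15, a = 4, y = 35, c = 1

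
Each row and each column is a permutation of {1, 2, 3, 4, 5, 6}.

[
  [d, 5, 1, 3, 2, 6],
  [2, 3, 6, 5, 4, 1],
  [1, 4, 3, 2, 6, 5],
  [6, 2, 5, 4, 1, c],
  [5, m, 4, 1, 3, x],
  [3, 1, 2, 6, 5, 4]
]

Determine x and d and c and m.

x = 2, d = 4, c = 3, m = 6

At (row 5, col 2): column 2 already has {1, 2, 3, 4, 5}, so the value is 6.
Cell (5,6): row 5 already has {1, 3, 4, 5, 6} → 2.
Cell (4,6): row 4 already has {1, 2, 4, 5, 6} → 3.
At (row 1, col 1): row 1 already has {1, 2, 3, 5, 6}, so the value is 4.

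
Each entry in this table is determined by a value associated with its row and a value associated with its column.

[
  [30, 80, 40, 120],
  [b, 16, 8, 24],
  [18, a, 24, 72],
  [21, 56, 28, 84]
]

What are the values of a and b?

Each row is a constant multiple of every other row — this is a multiplication table with the headers hidden.
Row 3 is 72/120 = 3/5 times row 1, so its entry in column 2 is 80 × 3/5 = 48.
Row 2 is 24/120 = 1/5 times row 1, so its entry in column 1 is 30 × 1/5 = 6.

a = 48, b = 6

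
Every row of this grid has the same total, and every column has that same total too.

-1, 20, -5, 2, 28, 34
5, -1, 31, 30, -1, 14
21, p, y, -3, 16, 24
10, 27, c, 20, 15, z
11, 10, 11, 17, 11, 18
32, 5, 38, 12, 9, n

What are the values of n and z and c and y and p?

n = -18, z = 6, c = 0, y = 3, p = 17

Rows 1 and 2 both sum to 78, so that's the common total.
Row 6 has 32 + 5 + 38 + 12 + 9 = 96; the blank must be 78 − 96 = -18.
Column 2 has 20 − 1 + 27 + 10 + 5 = 61; the blank must be 78 − 61 = 17.
Row 3 has 21 + 17 − 3 + 16 + 24 = 75; the blank must be 78 − 75 = 3.
Column 3 has -5 + 31 + 3 + 11 + 38 = 78; the blank must be 78 − 78 = 0.
Row 4 has 10 + 27 + 0 + 20 + 15 = 72; the blank must be 78 − 72 = 6.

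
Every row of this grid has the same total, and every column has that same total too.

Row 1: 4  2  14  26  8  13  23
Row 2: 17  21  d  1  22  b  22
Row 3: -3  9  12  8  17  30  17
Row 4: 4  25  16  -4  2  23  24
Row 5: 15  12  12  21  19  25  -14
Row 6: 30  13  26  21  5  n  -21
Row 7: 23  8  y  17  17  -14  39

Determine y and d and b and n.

Rows 1 and 3 both sum to 90, so that's the common total.
The known cells in row 6 total 74, leaving 90 − 74 = 16 for the blank.
The known cells in row 7 total 90, leaving 90 − 90 = 0 for the blank.
The known cells in column 3 total 80, leaving 90 − 80 = 10 for the blank.
The known cells in row 2 total 93, leaving 90 − 93 = -3 for the blank.

y = 0, d = 10, b = -3, n = 16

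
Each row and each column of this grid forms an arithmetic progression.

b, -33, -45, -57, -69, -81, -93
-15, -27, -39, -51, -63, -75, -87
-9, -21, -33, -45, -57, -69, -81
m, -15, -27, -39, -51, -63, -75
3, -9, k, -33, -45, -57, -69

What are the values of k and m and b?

Along each row the entries change by -12 per step; down each column they change by 6.
Row 5: from 3 at column 1, stepping by -12 to column 3 gives -21.
Row 4: from -15 at column 2, stepping by -12 to column 1 gives -3.
Row 1: from -33 at column 2, stepping by -12 to column 1 gives -21.

k = -21, m = -3, b = -21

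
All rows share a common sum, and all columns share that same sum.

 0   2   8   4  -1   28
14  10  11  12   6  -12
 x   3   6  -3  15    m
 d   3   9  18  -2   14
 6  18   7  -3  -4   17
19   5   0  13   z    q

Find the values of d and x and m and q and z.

Rows 1 and 2 both sum to 41, so that's the common total.
Column 5 has -1 + 6 + 15 − 2 − 4 = 14; the blank must be 41 − 14 = 27.
Row 6 has 19 + 5 + 0 + 13 + 27 = 64; the blank must be 41 − 64 = -23.
Row 4 has 3 + 9 + 18 − 2 + 14 = 42; the blank must be 41 − 42 = -1.
Column 1 has 0 + 14 − 1 + 6 + 19 = 38; the blank must be 41 − 38 = 3.
Row 3 has 3 + 3 + 6 − 3 + 15 = 24; the blank must be 41 − 24 = 17.

d = -1, x = 3, m = 17, q = -23, z = 27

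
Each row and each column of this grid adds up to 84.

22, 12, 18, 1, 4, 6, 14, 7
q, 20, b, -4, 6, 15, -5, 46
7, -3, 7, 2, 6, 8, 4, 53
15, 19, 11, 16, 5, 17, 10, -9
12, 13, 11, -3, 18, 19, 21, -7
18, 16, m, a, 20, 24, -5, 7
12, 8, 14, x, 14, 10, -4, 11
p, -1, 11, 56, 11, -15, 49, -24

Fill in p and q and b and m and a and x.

p = -3, q = 1, b = 5, m = 7, a = -3, x = 19

Row 8 has -1 + 11 + 56 + 11 − 15 + 49 − 24 = 87; the blank must be 84 − 87 = -3.
Column 1 has 22 + 7 + 15 + 12 + 18 + 12 − 3 = 83; the blank must be 84 − 83 = 1.
Row 2 has 1 + 20 − 4 + 6 + 15 − 5 + 46 = 79; the blank must be 84 − 79 = 5.
Row 7 has 12 + 8 + 14 + 14 + 10 − 4 + 11 = 65; the blank must be 84 − 65 = 19.
Column 4 has 1 − 4 + 2 + 16 − 3 + 19 + 56 = 87; the blank must be 84 − 87 = -3.
Row 6 has 18 + 16 − 3 + 20 + 24 − 5 + 7 = 77; the blank must be 84 − 77 = 7.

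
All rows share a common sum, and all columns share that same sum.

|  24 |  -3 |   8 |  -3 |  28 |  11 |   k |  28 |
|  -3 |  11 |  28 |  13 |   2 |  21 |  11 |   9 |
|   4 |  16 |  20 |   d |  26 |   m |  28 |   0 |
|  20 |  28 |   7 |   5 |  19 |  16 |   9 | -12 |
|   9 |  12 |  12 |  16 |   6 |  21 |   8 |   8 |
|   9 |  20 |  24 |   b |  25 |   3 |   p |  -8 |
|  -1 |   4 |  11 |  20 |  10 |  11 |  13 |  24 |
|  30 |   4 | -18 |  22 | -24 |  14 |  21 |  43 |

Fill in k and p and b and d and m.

Rows 2 and 4 both sum to 92, so that's the common total.
Row 1: 24 − 3 + 8 − 3 + 28 + 11 + 28 = 93, so its missing entry is 92 − 93 = -1.
Column 7: -1 + 11 + 28 + 9 + 8 + 13 + 21 = 89, so its missing entry is 92 − 89 = 3.
Row 6: 9 + 20 + 24 + 25 + 3 + 3 − 8 = 76, so its missing entry is 92 − 76 = 16.
Column 4: -3 + 13 + 5 + 16 + 16 + 20 + 22 = 89, so its missing entry is 92 − 89 = 3.
Row 3: 4 + 16 + 20 + 3 + 26 + 28 + 0 = 97, so its missing entry is 92 − 97 = -5.

k = -1, p = 3, b = 16, d = 3, m = -5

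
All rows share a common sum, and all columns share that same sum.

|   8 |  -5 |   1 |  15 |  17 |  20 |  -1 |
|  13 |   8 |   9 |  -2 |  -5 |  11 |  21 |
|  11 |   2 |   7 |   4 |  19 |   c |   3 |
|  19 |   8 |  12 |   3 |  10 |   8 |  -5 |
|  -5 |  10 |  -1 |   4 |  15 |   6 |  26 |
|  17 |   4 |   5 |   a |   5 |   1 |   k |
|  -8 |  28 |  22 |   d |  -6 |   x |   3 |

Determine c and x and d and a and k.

Rows 1 and 2 both sum to 55, so that's the common total.
The known cells in column 7 total 47, leaving 55 − 47 = 8 for the blank.
The known cells in row 6 total 40, leaving 55 − 40 = 15 for the blank.
The known cells in column 4 total 39, leaving 55 − 39 = 16 for the blank.
The known cells in row 7 total 55, leaving 55 − 55 = 0 for the blank.
The known cells in row 3 total 46, leaving 55 − 46 = 9 for the blank.

c = 9, x = 0, d = 16, a = 15, k = 8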